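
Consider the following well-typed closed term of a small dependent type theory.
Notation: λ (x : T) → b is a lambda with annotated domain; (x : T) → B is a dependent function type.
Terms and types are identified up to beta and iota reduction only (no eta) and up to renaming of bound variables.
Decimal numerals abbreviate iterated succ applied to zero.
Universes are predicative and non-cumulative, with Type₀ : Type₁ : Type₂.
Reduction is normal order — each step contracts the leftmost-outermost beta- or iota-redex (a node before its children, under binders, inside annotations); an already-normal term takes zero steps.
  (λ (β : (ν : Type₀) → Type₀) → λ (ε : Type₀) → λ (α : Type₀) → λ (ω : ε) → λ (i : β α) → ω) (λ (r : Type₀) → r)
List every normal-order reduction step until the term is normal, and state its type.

normal-order reduction:
  (λ (β : (ν : Type₀) → Type₀) → λ (ε : Type₀) → λ (α : Type₀) → λ (ω : ε) → λ (i : β α) → ω) (λ (r : Type₀) → r)
  ~> λ (β : Type₀) → λ (ν : Type₀) → λ (ε : β) → λ (α : (λ (ω : Type₀) → ω) ν) → ε
  ~> λ (β : Type₀) → λ (ν : Type₀) → λ (ε : β) → λ (α : ν) → ε
type:
  (β : Type₀) → (ν : Type₀) → (ε : β) → (α : ν) → β


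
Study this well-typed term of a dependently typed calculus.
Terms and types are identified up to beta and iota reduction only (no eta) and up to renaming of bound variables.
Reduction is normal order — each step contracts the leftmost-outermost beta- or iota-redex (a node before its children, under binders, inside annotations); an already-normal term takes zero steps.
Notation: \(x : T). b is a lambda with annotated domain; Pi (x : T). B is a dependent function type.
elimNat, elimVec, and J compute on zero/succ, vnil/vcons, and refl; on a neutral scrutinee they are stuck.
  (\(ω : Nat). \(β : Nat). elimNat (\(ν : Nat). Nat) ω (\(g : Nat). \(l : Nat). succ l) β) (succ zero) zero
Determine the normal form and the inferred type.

normal form:
  succ zero
inferred type:
  Nat


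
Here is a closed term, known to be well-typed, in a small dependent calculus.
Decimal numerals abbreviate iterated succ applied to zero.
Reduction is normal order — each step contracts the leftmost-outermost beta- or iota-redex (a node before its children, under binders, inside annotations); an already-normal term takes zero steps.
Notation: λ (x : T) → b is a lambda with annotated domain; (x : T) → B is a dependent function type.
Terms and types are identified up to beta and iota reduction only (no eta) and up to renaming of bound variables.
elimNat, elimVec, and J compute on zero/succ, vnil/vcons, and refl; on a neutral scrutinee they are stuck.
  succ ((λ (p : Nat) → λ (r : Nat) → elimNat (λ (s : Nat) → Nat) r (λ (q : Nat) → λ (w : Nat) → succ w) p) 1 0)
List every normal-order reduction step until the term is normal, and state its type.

reduction (normal order):
  succ ((λ (p : Nat) → λ (r : Nat) → elimNat (λ (s : Nat) → Nat) r (λ (q : Nat) → λ (w : Nat) → succ w) p) 1 0)
  ~> succ ((λ (p : Nat) → elimNat (λ (r : Nat) → Nat) p (λ (s : Nat) → λ (q : Nat) → succ q) 1) 0)
  ~> succ (elimNat (λ (p : Nat) → Nat) 0 (λ (r : Nat) → λ (s : Nat) → succ s) 1)
  ~> succ ((λ (p : Nat) → λ (r : Nat) → succ r) 0 (elimNat (λ (s : Nat) → Nat) 0 (λ (q : Nat) → λ (w : Nat) → succ w) 0))
  ~> succ ((λ (p : Nat) → succ p) (elimNat (λ (r : Nat) → Nat) 0 (λ (s : Nat) → λ (q : Nat) → succ q) 0))
  ~> succ (succ (elimNat (λ (p : Nat) → Nat) 0 (λ (r : Nat) → λ (s : Nat) → succ s) 0))
  ~> 2
inferred type:
  Nat


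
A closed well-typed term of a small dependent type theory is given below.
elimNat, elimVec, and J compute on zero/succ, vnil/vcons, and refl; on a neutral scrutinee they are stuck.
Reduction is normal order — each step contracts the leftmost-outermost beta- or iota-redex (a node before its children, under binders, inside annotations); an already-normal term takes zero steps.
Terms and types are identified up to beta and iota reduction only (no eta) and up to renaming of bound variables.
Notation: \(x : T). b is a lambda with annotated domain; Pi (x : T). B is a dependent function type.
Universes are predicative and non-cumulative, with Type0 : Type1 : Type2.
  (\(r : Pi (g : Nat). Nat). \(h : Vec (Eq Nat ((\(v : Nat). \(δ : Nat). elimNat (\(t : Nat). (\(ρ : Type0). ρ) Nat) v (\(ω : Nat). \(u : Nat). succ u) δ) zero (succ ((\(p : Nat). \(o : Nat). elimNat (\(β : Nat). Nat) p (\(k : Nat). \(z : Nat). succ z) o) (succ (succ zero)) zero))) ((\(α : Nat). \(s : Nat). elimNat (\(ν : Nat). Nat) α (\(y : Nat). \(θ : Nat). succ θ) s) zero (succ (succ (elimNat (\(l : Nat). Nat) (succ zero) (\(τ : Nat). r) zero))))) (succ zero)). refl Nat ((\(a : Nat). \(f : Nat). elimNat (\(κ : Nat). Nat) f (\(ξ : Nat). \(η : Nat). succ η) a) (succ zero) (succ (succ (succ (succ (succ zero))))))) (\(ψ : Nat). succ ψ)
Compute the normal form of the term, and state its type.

normal form:
  \(r : Vec (Eq Nat (succ (succ (succ zero))) (succ (succ (succ zero)))) (succ zero)). refl Nat (succ (succ (succ (succ (succ (succ zero))))))
inferred type:
  Pi (r : Vec (Eq Nat (succ (succ (succ zero))) (succ (succ (succ zero)))) (succ zero)). Eq Nat (succ (succ (succ (succ (succ (succ zero)))))) (succ (succ (succ (succ (succ (succ zero))))))


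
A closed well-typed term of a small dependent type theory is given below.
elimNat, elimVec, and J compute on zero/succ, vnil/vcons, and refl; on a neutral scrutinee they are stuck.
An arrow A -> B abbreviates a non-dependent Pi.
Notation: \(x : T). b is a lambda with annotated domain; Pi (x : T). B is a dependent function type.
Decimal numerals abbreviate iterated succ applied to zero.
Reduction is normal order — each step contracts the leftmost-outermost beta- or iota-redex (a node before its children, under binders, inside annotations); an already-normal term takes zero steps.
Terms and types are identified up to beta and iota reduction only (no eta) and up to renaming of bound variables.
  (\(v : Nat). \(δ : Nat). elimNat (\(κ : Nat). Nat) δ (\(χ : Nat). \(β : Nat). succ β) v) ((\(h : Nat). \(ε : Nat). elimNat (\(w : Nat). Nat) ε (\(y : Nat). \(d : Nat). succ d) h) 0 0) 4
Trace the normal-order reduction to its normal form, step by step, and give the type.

normal-order reduction:
  (\(v : Nat). \(δ : Nat). elimNat (\(κ : Nat). Nat) δ (\(χ : Nat). \(β : Nat). succ β) v) ((\(h : Nat). \(ε : Nat). elimNat (\(w : Nat). Nat) ε (\(y : Nat). \(d : Nat). succ d) h) 0 0) 4
  ~> (\(v : Nat). elimNat (\(δ : Nat). Nat) v (\(κ : Nat). \(χ : Nat). succ χ) ((\(β : Nat). \(h : Nat). elimNat (\(ε : Nat). Nat) h (\(w : Nat). \(y : Nat). succ y) β) 0 0)) 4
  ~> elimNat (\(v : Nat). Nat) 4 (\(δ : Nat). \(κ : Nat). succ κ) ((\(χ : Nat). \(β : Nat). elimNat (\(h : Nat). Nat) β (\(ε : Nat). \(w : Nat). succ w) χ) 0 0)
  ~> elimNat (\(v : Nat). Nat) 4 (\(δ : Nat). \(κ : Nat). succ κ) ((\(χ : Nat). elimNat (\(β : Nat). Nat) χ (\(h : Nat). \(ε : Nat). succ ε) 0) 0)
  ~> elimNat (\(v : Nat). Nat) 4 (\(δ : Nat). \(κ : Nat). succ κ) (elimNat (\(χ : Nat). Nat) 0 (\(β : Nat). \(h : Nat). succ h) 0)
  ~> elimNat (\(v : Nat). Nat) 4 (\(δ : Nat). \(κ : Nat). succ κ) 0
  ~> 4
the term's type:
  Nat


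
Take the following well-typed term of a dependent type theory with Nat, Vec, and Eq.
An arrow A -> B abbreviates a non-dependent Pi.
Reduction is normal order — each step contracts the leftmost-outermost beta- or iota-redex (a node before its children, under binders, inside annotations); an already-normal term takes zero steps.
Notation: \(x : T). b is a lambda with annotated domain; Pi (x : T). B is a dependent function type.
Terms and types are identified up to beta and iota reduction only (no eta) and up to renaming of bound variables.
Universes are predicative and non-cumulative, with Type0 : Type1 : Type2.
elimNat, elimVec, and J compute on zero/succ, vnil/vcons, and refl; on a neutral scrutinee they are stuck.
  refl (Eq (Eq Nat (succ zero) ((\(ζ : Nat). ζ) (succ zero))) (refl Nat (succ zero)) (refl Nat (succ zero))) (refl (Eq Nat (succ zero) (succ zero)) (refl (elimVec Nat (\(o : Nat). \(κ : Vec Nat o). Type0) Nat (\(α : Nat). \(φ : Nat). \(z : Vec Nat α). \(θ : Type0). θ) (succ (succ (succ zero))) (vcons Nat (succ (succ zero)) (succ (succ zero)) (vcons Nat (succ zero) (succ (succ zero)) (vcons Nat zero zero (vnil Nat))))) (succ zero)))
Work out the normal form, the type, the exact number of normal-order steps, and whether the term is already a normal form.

normal form:
  refl (Eq (Eq Nat (succ zero) (succ zero)) (refl Nat (succ zero)) (refl Nat (succ zero))) (refl (Eq Nat (succ zero) (succ zero)) (refl Nat (succ zero)))
inferred type:
  Eq (Eq (Eq Nat (succ zero) (succ zero)) (refl Nat (succ zero)) (refl Nat (succ zero))) (refl (Eq Nat (succ zero) (succ zero)) (refl Nat (succ zero))) (refl (Eq Nat (succ zero) (succ zero)) (refl Nat (succ zero)))
steps to reach normal form (normal order): 17
term was already normal: no
first redex: a beta-redex


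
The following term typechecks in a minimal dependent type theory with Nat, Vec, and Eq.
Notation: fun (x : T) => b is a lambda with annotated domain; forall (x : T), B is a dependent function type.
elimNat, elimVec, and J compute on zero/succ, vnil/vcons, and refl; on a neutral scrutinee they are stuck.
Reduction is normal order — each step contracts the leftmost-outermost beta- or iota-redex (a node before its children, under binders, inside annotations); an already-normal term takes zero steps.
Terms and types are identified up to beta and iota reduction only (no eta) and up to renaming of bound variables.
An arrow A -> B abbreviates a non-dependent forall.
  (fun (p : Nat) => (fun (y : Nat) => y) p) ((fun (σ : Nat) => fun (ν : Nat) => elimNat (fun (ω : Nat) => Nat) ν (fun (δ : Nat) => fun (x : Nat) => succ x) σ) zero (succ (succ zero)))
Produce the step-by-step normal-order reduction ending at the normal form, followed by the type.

reduction (normal order):
  (fun (p : Nat) => (fun (y : Nat) => y) p) ((fun (σ : Nat) => fun (ν : Nat) => elimNat (fun (ω : Nat) => Nat) ν (fun (δ : Nat) => fun (x : Nat) => succ x) σ) zero (succ (succ zero)))
  ~> (fun (p : Nat) => p) ((fun (y : Nat) => fun (σ : Nat) => elimNat (fun (ν : Nat) => Nat) σ (fun (ω : Nat) => fun (δ : Nat) => succ δ) y) zero (succ (succ zero)))
  ~> (fun (p : Nat) => fun (y : Nat) => elimNat (fun (σ : Nat) => Nat) y (fun (ν : Nat) => fun (ω : Nat) => succ ω) p) zero (succ (succ zero))
  ~> (fun (p : Nat) => elimNat (fun (y : Nat) => Nat) p (fun (σ : Nat) => fun (ν : Nat) => succ ν) zero) (succ (succ zero))
  ~> elimNat (fun (p : Nat) => Nat) (succ (succ zero)) (fun (y : Nat) => fun (σ : Nat) => succ σ) zero
  ~> succ (succ zero)
the term's type:
  Nat


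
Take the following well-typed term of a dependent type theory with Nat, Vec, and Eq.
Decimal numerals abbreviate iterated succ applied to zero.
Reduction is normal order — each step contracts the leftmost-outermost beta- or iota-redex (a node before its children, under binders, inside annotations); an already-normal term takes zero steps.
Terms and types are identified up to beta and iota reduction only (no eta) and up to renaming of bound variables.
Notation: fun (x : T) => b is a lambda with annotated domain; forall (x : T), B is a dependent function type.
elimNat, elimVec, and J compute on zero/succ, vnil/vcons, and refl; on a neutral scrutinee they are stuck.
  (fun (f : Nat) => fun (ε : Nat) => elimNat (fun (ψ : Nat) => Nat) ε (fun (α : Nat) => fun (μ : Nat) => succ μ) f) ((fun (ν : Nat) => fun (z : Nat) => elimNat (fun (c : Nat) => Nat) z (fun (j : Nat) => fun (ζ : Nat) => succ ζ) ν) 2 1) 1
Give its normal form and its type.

normal form:
  4
inferred type:
  Nat
observation: 21 normal-order steps separate the term from its normal form.


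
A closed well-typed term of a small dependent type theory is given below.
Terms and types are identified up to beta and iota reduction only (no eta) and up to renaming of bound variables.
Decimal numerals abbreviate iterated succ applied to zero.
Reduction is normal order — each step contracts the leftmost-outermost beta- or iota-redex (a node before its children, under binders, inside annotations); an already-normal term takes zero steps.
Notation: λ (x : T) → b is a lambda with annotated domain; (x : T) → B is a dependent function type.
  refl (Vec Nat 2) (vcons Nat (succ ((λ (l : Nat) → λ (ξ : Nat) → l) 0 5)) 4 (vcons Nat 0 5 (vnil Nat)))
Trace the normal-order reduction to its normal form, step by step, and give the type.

reduction (normal order):
  refl (Vec Nat 2) (vcons Nat (succ ((λ (l : Nat) → λ (ξ : Nat) → l) 0 5)) 4 (vcons Nat 0 5 (vnil Nat)))
  ~> refl (Vec Nat 2) (vcons Nat (succ ((λ (l : Nat) → 0) 5)) 4 (vcons Nat 0 5 (vnil Nat)))
  ~> refl (Vec Nat 2) (vcons Nat 1 4 (vcons Nat 0 5 (vnil Nat)))
the term's type:
  Eq (Vec Nat 2) (vcons Nat 1 4 (vcons Nat 0 5 (vnil Nat))) (vcons Nat 1 4 (vcons Nat 0 5 (vnil Nat)))


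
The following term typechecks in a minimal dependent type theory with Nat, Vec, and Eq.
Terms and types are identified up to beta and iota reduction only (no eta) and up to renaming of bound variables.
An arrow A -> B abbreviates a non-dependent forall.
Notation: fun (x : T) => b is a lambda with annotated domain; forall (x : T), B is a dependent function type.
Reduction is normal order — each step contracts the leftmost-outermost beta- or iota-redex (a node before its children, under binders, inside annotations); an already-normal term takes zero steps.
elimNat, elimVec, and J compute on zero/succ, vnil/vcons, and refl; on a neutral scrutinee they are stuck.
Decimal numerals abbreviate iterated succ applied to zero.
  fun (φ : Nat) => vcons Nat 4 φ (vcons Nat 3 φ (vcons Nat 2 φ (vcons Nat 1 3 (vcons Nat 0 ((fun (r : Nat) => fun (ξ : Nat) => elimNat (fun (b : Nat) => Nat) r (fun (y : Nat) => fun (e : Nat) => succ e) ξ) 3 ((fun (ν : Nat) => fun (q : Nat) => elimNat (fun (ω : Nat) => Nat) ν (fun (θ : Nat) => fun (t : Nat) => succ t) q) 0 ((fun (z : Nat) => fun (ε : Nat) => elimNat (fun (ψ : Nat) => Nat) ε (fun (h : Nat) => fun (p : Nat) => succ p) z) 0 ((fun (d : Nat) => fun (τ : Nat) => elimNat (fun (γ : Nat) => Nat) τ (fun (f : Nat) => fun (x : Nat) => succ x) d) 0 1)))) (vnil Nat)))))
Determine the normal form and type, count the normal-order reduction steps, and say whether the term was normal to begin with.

resulting normal form:
  fun (φ : Nat) => vcons Nat 4 φ (vcons Nat 3 φ (vcons Nat 2 φ (vcons Nat 1 3 (vcons Nat 0 4 (vnil Nat)))))
type:
  Nat -> Vec Nat 5
normal-order step count: 18
term was already normal: no
first redex: a beta-redex


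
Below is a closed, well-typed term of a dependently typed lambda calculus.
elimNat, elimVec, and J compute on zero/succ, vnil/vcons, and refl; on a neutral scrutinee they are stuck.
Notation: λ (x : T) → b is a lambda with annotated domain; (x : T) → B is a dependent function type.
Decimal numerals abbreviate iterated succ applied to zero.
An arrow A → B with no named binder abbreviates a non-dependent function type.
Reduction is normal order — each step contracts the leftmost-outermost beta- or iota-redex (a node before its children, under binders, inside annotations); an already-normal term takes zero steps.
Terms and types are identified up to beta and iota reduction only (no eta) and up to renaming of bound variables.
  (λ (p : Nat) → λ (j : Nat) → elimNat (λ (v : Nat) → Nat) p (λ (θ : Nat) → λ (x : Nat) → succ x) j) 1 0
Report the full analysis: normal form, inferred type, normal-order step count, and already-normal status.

resulting normal form:
  1
type:
  Nat
reduction steps (normal order): 3
term was already normal: no
first redex: a beta-redex


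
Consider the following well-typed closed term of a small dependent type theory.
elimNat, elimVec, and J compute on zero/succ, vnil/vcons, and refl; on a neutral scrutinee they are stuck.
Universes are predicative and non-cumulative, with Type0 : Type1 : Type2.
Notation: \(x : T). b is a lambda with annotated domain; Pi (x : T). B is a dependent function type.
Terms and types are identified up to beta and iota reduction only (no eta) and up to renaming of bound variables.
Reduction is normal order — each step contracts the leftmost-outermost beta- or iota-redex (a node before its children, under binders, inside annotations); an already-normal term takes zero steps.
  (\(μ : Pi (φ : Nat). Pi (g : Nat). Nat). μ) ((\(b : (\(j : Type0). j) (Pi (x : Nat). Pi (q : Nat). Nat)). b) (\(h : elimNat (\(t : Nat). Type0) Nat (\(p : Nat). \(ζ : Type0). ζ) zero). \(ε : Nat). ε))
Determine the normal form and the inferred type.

reduced normal form:
  \(μ : Nat). \(φ : Nat). φ
inferred type:
  Pi (μ : Nat). Pi (φ : Nat). Nat
observation: contracting a beta-redex first, the term normalizes in 3 steps.


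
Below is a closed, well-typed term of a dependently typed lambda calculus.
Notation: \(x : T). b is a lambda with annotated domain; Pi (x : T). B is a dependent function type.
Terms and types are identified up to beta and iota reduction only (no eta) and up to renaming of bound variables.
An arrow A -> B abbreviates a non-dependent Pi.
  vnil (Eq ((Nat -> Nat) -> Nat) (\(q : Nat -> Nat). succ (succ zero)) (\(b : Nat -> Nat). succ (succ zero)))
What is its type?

the term's type:
  Vec (Eq ((Nat -> Nat) -> Nat) (\(q : Nat -> Nat). succ (succ zero)) (\(b : Nat -> Nat). succ (succ zero))) zero


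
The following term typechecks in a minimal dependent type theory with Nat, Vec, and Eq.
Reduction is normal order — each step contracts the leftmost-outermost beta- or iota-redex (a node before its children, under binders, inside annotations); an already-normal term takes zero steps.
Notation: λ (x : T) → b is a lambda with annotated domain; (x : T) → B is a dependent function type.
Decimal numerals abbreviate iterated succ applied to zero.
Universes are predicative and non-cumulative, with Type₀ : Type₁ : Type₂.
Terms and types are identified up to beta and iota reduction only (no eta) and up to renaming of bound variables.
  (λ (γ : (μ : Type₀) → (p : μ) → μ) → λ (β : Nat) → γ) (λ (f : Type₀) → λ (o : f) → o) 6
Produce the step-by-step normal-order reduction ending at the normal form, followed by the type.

normal-order reduction sequence:
  (λ (γ : (μ : Type₀) → (p : μ) → μ) → λ (β : Nat) → γ) (λ (f : Type₀) → λ (o : f) → o) 6
  ~> (λ (γ : Nat) → λ (μ : Type₀) → λ (p : μ) → p) 6
  ~> λ (γ : Type₀) → λ (μ : γ) → μ
inferred type:
  (γ : Type₀) → (μ : γ) → γ


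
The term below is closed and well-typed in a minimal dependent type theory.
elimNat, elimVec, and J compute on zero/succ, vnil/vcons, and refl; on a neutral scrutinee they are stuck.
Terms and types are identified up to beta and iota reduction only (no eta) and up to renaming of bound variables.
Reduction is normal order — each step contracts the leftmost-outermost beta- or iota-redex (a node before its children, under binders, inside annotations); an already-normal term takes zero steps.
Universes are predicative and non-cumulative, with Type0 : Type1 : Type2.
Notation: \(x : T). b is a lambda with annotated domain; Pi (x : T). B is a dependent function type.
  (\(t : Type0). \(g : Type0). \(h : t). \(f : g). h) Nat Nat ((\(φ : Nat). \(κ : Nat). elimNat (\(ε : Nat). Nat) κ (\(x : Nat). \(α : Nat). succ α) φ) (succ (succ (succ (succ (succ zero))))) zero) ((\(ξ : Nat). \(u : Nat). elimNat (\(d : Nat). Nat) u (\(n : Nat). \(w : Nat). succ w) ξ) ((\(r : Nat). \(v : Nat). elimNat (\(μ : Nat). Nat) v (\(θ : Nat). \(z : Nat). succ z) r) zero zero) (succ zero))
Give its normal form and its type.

reduced normal form:
  succ (succ (succ (succ (succ zero))))
inferred type:
  Nat


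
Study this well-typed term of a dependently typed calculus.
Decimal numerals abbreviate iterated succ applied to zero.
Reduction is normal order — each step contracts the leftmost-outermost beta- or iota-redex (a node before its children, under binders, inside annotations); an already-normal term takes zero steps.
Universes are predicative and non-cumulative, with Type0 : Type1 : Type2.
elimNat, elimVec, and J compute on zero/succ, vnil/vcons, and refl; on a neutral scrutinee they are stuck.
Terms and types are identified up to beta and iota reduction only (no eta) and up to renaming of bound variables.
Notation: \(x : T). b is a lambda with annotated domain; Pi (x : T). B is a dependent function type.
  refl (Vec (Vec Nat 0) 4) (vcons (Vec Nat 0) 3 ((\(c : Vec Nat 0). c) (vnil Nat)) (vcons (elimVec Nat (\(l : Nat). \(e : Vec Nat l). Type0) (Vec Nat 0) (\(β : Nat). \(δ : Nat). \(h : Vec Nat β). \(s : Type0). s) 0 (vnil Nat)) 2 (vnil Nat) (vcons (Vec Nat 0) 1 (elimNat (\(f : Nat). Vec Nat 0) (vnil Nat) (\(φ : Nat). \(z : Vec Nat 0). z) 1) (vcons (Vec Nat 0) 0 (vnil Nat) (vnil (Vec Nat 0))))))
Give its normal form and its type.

normal form:
  refl (Vec (Vec Nat 0) 4) (vcons (Vec Nat 0) 3 (vnil Nat) (vcons (Vec Nat 0) 2 (vnil Nat) (vcons (Vec Nat 0) 1 (vnil Nat) (vcons (Vec Nat 0) 0 (vnil Nat) (vnil (Vec Nat 0))))))
the term's type:
  Eq (Vec (Vec Nat 0) 4) (vcons (Vec Nat 0) 3 (vnil Nat) (vcons (Vec Nat 0) 2 (vnil Nat) (vcons (Vec Nat 0) 1 (vnil Nat) (vcons (Vec Nat 0) 0 (vnil Nat) (vnil (Vec Nat 0)))))) (vcons (Vec Nat 0) 3 (vnil Nat) (vcons (Vec Nat 0) 2 (vnil Nat) (vcons (Vec Nat 0) 1 (vnil Nat) (vcons (Vec Nat 0) 0 (vnil Nat) (vnil (Vec Nat 0))))))
observation: 6 normal-order steps normalize the term, beginning with a beta-redex.


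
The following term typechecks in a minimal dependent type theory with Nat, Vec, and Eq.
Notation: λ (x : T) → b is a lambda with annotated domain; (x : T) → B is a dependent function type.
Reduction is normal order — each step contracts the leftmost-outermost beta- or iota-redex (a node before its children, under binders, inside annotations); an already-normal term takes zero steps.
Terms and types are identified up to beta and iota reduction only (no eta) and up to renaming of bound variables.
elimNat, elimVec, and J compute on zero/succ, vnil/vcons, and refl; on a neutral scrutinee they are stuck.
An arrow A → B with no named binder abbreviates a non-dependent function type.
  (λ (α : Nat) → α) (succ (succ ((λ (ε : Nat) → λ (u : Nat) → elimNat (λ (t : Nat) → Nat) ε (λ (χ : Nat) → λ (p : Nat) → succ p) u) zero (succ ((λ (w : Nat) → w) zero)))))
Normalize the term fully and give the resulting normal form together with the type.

normal form:
  succ (succ (succ zero))
the term's type:
  Nat
observation: the first redex contracted is a beta-redex; the normal form is reached in 8 normal-order steps.


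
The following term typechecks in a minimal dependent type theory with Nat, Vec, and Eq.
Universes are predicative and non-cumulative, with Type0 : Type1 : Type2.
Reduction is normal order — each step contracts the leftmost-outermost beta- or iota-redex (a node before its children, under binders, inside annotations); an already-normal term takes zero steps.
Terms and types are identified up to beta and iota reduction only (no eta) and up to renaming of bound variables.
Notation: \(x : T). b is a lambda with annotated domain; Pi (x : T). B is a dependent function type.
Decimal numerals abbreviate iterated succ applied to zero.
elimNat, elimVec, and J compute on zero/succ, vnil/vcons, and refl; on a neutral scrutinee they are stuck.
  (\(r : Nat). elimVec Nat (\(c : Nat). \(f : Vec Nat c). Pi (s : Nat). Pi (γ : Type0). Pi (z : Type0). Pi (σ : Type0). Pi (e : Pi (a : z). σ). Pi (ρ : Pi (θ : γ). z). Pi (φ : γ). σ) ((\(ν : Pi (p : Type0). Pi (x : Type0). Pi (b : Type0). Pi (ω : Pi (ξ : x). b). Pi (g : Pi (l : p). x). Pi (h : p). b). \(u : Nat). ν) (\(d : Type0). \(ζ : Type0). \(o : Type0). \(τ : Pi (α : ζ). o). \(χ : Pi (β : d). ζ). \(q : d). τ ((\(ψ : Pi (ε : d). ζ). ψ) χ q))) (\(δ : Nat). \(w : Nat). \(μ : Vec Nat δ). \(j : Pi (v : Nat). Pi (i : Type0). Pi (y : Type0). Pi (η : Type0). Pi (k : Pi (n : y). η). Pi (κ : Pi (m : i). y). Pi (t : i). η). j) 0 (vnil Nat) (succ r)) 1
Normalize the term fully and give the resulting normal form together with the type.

normal form:
  \(r : Type0). \(c : Type0). \(f : Type0). \(s : Pi (γ : c). f). \(z : Pi (σ : r). c). \(e : r). s (z e)
the term's type:
  Pi (r : Type0). Pi (c : Type0). Pi (f : Type0). Pi (s : Pi (γ : c). f). Pi (z : Pi (σ : r). c). Pi (e : r). f
observation: 5 normal-order steps separate the term from its normal form.


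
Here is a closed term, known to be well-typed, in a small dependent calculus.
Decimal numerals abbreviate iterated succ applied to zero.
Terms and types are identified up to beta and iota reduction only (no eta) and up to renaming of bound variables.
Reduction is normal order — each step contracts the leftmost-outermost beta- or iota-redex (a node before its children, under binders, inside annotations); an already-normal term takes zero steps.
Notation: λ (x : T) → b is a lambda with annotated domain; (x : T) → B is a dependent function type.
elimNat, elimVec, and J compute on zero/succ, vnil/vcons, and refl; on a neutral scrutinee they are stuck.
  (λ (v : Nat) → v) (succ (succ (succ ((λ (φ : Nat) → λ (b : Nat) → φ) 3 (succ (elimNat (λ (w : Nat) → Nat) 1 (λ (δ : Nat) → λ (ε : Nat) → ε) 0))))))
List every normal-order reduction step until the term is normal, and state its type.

reduction (normal order):
  (λ (v : Nat) → v) (succ (succ (succ ((λ (φ : Nat) → λ (b : Nat) → φ) 3 (succ (elimNat (λ (w : Nat) → Nat) 1 (λ (δ : Nat) → λ (ε : Nat) → ε) 0))))))
  ~> succ (succ (succ ((λ (v : Nat) → λ (φ : Nat) → v) 3 (succ (elimNat (λ (b : Nat) → Nat) 1 (λ (w : Nat) → λ (δ : Nat) → δ) 0)))))
  ~> succ (succ (succ ((λ (v : Nat) → 3) (succ (elimNat (λ (φ : Nat) → Nat) 1 (λ (b : Nat) → λ (w : Nat) → w) 0)))))
  ~> 6
type:
  Nat


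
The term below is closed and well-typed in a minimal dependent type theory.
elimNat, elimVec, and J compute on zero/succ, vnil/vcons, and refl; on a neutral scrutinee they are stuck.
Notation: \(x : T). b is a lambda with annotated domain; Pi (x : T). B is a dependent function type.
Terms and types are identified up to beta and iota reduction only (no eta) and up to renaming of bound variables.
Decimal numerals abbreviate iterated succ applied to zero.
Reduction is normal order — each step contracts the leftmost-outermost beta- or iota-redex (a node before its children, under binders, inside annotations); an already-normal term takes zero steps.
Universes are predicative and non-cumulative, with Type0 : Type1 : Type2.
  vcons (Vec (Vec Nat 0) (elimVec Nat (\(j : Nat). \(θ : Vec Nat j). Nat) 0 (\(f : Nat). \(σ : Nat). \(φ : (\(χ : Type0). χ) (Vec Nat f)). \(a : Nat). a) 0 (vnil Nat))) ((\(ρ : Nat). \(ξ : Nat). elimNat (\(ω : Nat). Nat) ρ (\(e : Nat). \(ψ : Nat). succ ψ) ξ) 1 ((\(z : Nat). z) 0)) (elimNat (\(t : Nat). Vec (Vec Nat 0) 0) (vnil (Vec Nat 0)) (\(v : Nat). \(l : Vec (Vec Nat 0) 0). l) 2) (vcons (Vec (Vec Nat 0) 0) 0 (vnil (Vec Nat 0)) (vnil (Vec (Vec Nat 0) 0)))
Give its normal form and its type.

reduced normal form:
  vcons (Vec (Vec Nat 0) 0) 1 (vnil (Vec Nat 0)) (vcons (Vec (Vec Nat 0) 0) 0 (vnil (Vec Nat 0)) (vnil (Vec (Vec Nat 0) 0)))
inferred type:
  Vec (Vec (Vec Nat 0) 0) 2
observation: the leftmost-outermost redex is an elimVec iota-redex, and normalization takes 12 steps.


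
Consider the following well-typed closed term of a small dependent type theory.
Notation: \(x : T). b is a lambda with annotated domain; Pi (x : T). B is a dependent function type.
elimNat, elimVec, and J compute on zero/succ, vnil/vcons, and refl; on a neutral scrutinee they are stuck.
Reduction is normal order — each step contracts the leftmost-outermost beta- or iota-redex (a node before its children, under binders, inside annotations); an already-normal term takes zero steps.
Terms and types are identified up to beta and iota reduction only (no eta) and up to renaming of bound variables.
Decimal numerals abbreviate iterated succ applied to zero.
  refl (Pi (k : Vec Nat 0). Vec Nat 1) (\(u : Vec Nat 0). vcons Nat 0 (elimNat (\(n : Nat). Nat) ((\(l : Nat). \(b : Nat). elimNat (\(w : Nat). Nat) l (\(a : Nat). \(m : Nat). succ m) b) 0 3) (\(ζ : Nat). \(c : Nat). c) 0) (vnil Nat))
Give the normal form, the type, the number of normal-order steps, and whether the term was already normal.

normal form:
  refl (Pi (k : Vec Nat 0). Vec Nat 1) (\(u : Vec Nat 0). vcons Nat 0 3 (vnil Nat))
type:
  Eq (Pi (k : Vec Nat 0). Vec Nat 1) (\(u : Vec Nat 0). vcons Nat 0 3 (vnil Nat)) (\(n : Vec Nat 0). vcons Nat 0 3 (vnil Nat))
normal-order step count: 13
term was already normal: no
first contracted redex: an elimNat iota-redex


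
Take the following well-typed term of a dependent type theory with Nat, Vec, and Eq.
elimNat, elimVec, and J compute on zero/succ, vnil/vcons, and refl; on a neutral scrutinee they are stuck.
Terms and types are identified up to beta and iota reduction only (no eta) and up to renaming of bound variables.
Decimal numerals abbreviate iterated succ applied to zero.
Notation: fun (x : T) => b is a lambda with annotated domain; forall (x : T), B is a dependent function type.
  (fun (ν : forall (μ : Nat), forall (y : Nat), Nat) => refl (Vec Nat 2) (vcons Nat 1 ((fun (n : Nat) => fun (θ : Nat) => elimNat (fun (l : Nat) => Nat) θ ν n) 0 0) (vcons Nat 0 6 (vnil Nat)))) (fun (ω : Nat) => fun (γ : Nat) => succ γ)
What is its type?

inferred type:
  Eq (Vec Nat 2) (vcons Nat 1 0 (vcons Nat 0 6 (vnil Nat))) (vcons Nat 1 0 (vcons Nat 0 6 (vnil Nat)))


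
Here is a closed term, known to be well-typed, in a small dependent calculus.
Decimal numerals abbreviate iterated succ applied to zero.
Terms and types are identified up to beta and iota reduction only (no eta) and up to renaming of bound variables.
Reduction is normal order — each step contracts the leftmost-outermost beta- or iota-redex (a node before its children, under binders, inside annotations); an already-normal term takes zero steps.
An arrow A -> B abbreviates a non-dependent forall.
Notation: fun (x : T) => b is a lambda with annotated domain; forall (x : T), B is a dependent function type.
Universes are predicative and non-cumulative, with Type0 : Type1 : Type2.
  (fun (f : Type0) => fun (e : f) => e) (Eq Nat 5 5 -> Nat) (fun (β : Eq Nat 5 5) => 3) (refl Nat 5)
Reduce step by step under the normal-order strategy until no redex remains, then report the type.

reduction (normal order):
  (fun (f : Type0) => fun (e : f) => e) (Eq Nat 5 5 -> Nat) (fun (β : Eq Nat 5 5) => 3) (refl Nat 5)
  ~> (fun (f : Eq Nat 5 5 -> Nat) => f) (fun (e : Eq Nat 5 5) => 3) (refl Nat 5)
  ~> (fun (f : Eq Nat 5 5) => 3) (refl Nat 5)
  ~> 3
the term's type:
  Nat


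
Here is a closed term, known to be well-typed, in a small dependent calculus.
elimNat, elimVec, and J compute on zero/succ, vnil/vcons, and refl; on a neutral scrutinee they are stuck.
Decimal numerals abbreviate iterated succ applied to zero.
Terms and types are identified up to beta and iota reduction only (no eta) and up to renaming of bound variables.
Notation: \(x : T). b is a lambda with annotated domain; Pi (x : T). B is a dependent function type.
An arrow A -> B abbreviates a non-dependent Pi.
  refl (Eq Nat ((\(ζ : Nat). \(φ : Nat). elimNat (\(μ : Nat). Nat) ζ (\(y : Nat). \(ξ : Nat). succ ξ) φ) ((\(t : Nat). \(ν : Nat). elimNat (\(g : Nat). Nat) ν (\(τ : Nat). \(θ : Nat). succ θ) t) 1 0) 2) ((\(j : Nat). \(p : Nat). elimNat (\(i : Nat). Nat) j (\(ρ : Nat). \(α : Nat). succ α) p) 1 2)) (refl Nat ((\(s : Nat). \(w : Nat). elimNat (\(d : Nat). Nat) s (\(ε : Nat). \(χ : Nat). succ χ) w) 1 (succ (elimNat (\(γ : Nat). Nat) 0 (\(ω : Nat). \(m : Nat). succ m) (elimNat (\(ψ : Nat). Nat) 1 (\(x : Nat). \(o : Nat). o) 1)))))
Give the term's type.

the term's type:
  Eq (Eq Nat 3 3) (refl Nat 3) (refl Nat 3)


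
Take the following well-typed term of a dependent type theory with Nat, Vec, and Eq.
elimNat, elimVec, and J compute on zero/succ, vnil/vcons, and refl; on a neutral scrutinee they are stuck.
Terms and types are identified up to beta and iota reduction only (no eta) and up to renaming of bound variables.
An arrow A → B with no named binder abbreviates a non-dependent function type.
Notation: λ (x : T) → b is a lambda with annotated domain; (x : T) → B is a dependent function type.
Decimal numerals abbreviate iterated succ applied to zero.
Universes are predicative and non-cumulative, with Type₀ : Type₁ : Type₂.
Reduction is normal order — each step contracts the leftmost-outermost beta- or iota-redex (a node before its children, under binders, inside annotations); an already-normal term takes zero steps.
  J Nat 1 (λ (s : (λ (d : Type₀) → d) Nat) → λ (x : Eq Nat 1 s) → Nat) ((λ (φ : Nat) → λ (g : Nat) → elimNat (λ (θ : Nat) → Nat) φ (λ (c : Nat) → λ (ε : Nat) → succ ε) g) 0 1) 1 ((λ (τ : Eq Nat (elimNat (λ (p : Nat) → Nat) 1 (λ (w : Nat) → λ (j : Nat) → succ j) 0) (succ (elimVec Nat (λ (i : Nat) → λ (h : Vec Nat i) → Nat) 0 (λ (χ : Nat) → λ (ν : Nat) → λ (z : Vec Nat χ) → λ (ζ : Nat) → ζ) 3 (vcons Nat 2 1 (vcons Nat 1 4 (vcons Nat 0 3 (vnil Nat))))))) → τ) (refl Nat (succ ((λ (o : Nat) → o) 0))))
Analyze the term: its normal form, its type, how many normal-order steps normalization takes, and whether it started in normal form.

resulting normal form:
  1
type:
  Nat
reduction steps (normal order): 9
term was already normal: no
first contracted redex: a beta-redex


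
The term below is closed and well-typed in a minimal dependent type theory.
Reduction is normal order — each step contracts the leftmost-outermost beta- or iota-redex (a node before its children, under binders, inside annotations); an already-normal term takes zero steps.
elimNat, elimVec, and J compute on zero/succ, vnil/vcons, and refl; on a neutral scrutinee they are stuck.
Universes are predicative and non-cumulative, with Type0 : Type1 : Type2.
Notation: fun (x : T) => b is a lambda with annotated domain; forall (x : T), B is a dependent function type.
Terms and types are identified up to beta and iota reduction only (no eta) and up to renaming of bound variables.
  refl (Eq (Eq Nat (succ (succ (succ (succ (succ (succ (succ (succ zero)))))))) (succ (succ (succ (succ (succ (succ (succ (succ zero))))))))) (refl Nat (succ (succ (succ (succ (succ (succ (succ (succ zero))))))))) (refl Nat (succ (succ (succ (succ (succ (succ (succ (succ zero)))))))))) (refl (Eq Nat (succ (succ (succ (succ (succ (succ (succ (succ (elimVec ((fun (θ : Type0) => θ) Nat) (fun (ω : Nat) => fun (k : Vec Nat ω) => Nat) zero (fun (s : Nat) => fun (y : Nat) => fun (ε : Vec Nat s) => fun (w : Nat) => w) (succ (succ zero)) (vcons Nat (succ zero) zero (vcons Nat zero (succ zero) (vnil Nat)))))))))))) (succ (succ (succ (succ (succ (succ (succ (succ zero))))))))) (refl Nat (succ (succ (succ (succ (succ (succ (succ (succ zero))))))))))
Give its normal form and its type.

reduced normal form:
  refl (Eq (Eq Nat (succ (succ (succ (succ (succ (succ (succ (succ zero)))))))) (succ (succ (succ (succ (succ (succ (succ (succ zero))))))))) (refl Nat (succ (succ (succ (succ (succ (succ (succ (succ zero))))))))) (refl Nat (succ (succ (succ (succ (succ (succ (succ (succ zero)))))))))) (refl (Eq Nat (succ (succ (succ (succ (succ (succ (succ (succ zero)))))))) (succ (succ (succ (succ (succ (succ (succ (succ zero))))))))) (refl Nat (succ (succ (succ (succ (succ (succ (succ (succ zero))))))))))
type:
  Eq (Eq (Eq Nat (succ (succ (succ (succ (succ (succ (succ (succ zero)))))))) (succ (succ (succ (succ (succ (succ (succ (succ zero))))))))) (refl Nat (succ (succ (succ (succ (succ (succ (succ (succ zero))))))))) (refl Nat (succ (succ (succ (succ (succ (succ (succ (succ zero)))))))))) (refl (Eq Nat (succ (succ (succ (succ (succ (succ (succ (succ zero)))))))) (succ (succ (succ (succ (succ (succ (succ (succ zero))))))))) (refl Nat (succ (succ (succ (succ (succ (succ (succ (succ zero)))))))))) (refl (Eq Nat (succ (succ (succ (succ (succ (succ (succ (succ zero)))))))) (succ (succ (succ (succ (succ (succ (succ (succ zero))))))))) (refl Nat (succ (succ (succ (succ (succ (succ (succ (succ zero))))))))))


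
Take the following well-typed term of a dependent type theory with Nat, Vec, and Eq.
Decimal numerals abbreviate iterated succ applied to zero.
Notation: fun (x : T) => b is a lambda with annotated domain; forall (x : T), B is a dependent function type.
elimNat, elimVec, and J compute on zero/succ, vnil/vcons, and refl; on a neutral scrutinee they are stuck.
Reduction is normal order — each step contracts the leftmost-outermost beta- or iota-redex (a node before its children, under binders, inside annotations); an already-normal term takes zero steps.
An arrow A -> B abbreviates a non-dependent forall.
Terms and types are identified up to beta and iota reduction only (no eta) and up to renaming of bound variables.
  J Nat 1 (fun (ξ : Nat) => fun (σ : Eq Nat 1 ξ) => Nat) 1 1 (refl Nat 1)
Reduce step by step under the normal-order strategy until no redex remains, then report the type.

reduction (normal order):
  J Nat 1 (fun (ξ : Nat) => fun (σ : Eq Nat 1 ξ) => Nat) 1 1 (refl Nat 1)
  ~> 1
type:
  Nat


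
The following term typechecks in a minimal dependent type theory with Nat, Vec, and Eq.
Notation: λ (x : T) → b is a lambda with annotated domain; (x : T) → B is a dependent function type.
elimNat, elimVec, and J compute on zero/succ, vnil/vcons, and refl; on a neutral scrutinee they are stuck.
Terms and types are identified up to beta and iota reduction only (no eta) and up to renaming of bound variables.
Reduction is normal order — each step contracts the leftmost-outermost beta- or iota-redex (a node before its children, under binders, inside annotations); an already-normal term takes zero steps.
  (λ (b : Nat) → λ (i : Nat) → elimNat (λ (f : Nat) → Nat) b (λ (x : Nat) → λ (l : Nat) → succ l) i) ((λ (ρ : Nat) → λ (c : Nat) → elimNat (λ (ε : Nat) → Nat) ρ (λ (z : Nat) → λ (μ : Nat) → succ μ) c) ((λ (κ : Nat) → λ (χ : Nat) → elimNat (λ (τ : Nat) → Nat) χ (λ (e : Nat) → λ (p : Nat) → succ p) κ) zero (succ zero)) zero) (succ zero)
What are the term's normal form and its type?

reduced normal form:
  succ (succ zero)
type:
  Nat


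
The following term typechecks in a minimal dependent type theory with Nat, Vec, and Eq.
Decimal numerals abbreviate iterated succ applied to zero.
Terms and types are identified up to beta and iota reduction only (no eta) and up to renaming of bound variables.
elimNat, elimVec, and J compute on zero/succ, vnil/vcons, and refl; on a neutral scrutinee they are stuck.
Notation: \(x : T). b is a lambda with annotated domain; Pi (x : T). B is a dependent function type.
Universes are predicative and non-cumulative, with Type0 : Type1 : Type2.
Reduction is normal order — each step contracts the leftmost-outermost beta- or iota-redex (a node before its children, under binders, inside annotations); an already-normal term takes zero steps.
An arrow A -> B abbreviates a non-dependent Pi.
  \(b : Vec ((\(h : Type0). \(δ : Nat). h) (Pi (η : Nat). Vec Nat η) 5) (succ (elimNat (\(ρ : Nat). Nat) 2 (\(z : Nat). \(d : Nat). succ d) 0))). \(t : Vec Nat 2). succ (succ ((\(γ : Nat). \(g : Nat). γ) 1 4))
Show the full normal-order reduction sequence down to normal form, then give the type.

reduction (normal order):
  \(b : Vec ((\(h : Type0). \(δ : Nat). h) (Pi (η : Nat). Vec Nat η) 5) (succ (elimNat (\(ρ : Nat). Nat) 2 (\(z : Nat). \(d : Nat). succ d) 0))). \(t : Vec Nat 2). succ (succ ((\(γ : Nat). \(g : Nat). γ) 1 4))
  ~> \(b : Vec ((\(h : Nat). Pi (δ : Nat). Vec Nat δ) 5) (succ (elimNat (\(η : Nat). Nat) 2 (\(ρ : Nat). \(z : Nat). succ z) 0))). \(d : Vec Nat 2). succ (succ ((\(t : Nat). \(γ : Nat). t) 1 4))
  ~> \(b : Vec (Pi (h : Nat). Vec Nat h) (succ (elimNat (\(δ : Nat). Nat) 2 (\(η : Nat). \(ρ : Nat). succ ρ) 0))). \(z : Vec Nat 2). succ (succ ((\(d : Nat). \(t : Nat). d) 1 4))
  ~> \(b : Vec (Pi (h : Nat). Vec Nat h) 3). \(δ : Vec Nat 2). succ (succ ((\(η : Nat). \(ρ : Nat). η) 1 4))
  ~> \(b : Vec (Pi (h : Nat). Vec Nat h) 3). \(δ : Vec Nat 2). succ (succ ((\(η : Nat). 1) 4))
  ~> \(b : Vec (Pi (h : Nat). Vec Nat h) 3). \(δ : Vec Nat 2). 3
inferred type:
  Vec (Pi (b : Nat). Vec Nat b) 3 -> Vec Nat 2 -> Nat
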